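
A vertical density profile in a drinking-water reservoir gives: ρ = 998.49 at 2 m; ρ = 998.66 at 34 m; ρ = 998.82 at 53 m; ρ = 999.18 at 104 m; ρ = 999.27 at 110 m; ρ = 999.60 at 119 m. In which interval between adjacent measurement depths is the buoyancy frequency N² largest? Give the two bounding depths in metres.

110–119 m

Compute the density gradient over each adjacent pair:
  2–34 m: Δρ/Δz = 0.17/32 = 5.3 × 10⁻³ kg m⁻⁴
  34–53 m: Δρ/Δz = 0.16/19 = 8.4 × 10⁻³ kg m⁻⁴
  53–104 m: Δρ/Δz = 0.36/51 = 7.1 × 10⁻³ kg m⁻⁴
  104–110 m: Δρ/Δz = 0.09/6 = 0.015 kg m⁻⁴
  110–119 m: Δρ/Δz = 0.33/9 = 0.037 kg m⁻⁴
The largest gradient is in the 110–119 m interval — the pycnocline.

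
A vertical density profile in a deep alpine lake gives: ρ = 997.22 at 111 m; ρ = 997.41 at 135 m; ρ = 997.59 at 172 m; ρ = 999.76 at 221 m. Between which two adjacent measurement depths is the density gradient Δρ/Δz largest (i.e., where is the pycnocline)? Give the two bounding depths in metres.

172–221 m

Compute the density gradient over each adjacent pair:
  111–135 m: Δρ/Δz = 0.19/24 = 7.9 × 10⁻³ kg m⁻⁴
  135–172 m: Δρ/Δz = 0.18/37 = 4.9 × 10⁻³ kg m⁻⁴
  172–221 m: Δρ/Δz = 2.17/49 = 0.044 kg m⁻⁴
The largest gradient is in the 172–221 m interval — the pycnocline.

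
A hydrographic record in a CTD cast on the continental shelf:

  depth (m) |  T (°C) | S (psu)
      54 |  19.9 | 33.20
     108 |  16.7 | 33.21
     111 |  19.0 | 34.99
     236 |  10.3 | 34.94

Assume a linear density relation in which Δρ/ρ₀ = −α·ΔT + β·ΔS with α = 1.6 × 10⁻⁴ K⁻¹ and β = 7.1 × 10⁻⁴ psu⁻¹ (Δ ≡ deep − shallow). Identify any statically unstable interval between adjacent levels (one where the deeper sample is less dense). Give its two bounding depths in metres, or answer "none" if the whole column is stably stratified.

Evaluate Δρ/ρ₀ = −αΔT + βΔS across each adjacent pair:
  54–108 m: −αΔT+βΔS = −(1.6 × 10⁻⁴)(-3.2)+(7.1 × 10⁻⁴)(+0.01) = 5.2 × 10⁻⁴ → stable
  108–111 m: −αΔT+βΔS = −(1.6 × 10⁻⁴)(+2.3)+(7.1 × 10⁻⁴)(+1.78) = 9.0 × 10⁻⁴ → stable
  111–236 m: −αΔT+βΔS = −(1.6 × 10⁻⁴)(-8.7)+(7.1 × 10⁻⁴)(-0.05) = 1.4 × 10⁻³ → stable
Every interval has Δρ > 0: the column is stably stratified throughout.

none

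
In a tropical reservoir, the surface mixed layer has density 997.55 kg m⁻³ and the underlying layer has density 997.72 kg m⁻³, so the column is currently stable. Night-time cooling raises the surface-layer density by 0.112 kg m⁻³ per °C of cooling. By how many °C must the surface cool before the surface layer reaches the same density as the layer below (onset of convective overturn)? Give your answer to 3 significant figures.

Density deficit of the surface layer: 997.72 − 997.55 = 0.17 kg m⁻³.
Required change = 0.17 / 0.112 = 1.52 °C.

1.52 °C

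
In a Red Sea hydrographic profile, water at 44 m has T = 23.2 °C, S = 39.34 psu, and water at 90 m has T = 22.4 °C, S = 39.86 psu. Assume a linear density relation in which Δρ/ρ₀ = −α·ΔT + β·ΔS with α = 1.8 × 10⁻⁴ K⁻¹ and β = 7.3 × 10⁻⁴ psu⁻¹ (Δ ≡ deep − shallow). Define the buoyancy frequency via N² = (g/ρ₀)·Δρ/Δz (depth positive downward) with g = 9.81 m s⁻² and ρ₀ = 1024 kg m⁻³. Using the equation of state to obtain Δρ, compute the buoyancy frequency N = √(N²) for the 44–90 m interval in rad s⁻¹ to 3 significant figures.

0.0106 rad s⁻¹

ΔT = -0.8 K, ΔS = +0.52 psu (deep − shallow).
Δρ/ρ₀ = −αΔT + βΔS = 1.44 × 10⁻⁴ + 3.796 × 10⁻⁴ = 5.236 × 10⁻⁴, so Δρ ≈ 0.5362 kg m⁻³.
N² = (g/ρ₀)·Δρ/Δz = g·(Δρ/ρ₀)/Δz = 9.81 × 5.236 × 10⁻⁴ / 46 = 1.1166 × 10⁻⁴ s⁻².
N = √(1.1166 × 10⁻⁴) = 0.010567 rad s⁻¹ ≈ 0.0106 rad s⁻¹.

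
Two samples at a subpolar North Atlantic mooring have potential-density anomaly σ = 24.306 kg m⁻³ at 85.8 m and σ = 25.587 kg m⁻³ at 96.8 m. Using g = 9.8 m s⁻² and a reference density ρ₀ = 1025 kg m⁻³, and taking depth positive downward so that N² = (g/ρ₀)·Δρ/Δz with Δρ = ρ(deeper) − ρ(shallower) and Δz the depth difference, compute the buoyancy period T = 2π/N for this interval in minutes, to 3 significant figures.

3.14 min

Δρ = 1025.587 − 1024.306 = 1.281 kg m⁻³ over Δz = 96.8 − 85.8 = 11 m.
N² = (9.8/1025) × (1.281/11) = 1.1134 × 10⁻³ s⁻².
N = √(1.1134 × 10⁻³) = 0.033368 rad s⁻¹, so T = 2π/N = 188.30 s = 3.1383 min ≈ 3.14 min.
A positive N² confirms static stability across the interval.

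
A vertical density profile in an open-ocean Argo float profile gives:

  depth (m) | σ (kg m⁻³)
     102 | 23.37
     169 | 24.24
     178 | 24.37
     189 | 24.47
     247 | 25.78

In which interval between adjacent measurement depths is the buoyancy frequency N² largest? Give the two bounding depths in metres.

189–247 m

Compute the density gradient over each adjacent pair:
  102–169 m: Δρ/Δz = 0.87/67 = 0.013 kg m⁻⁴
  169–178 m: Δρ/Δz = 0.13/9 = 0.014 kg m⁻⁴
  178–189 m: Δρ/Δz = 0.10/11 = 9.1 × 10⁻³ kg m⁻⁴
  189–247 m: Δρ/Δz = 1.31/58 = 0.023 kg m⁻⁴
The largest gradient is in the 189–247 m interval — the pycnocline.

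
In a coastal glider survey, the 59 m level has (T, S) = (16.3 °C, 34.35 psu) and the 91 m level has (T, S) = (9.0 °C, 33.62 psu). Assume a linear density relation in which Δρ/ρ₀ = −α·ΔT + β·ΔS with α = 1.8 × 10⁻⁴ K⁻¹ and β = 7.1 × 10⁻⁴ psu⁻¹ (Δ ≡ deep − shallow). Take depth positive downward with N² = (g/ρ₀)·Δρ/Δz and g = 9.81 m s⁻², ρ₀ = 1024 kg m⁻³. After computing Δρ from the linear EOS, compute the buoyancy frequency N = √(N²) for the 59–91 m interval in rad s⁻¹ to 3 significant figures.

ΔT = -7.3 K, ΔS = -0.73 psu (deep − shallow).
Δρ/ρ₀ = −αΔT + βΔS = 1.314 × 10⁻³ − 5.183 × 10⁻⁴ = 7.957 × 10⁻⁴, so Δρ ≈ 0.8148 kg m⁻³.
N² = (g/ρ₀)·Δρ/Δz = g·(Δρ/ρ₀)/Δz = 9.81 × 7.957 × 10⁻⁴ / 32 = 2.4393 × 10⁻⁴ s⁻².
N = √(2.4393 × 10⁻⁴) = 0.015618 rad s⁻¹ ≈ 0.0156 rad s⁻¹.

0.0156 rad s⁻¹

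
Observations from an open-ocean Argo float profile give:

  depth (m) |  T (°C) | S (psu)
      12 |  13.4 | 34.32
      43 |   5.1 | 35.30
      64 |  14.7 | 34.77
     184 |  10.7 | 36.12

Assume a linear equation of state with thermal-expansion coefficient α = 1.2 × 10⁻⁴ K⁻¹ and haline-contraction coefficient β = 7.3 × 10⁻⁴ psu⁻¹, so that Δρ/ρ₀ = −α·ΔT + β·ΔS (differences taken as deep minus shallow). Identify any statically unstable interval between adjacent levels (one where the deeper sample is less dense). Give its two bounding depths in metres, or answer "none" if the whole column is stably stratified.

43–64 m

Evaluate Δρ/ρ₀ = −αΔT + βΔS across each adjacent pair:
  12–43 m: −αΔT+βΔS = −(1.2 × 10⁻⁴)(-8.3)+(7.3 × 10⁻⁴)(+0.98) = 1.7 × 10⁻³ → stable
  43–64 m: −αΔT+βΔS = −(1.2 × 10⁻⁴)(+9.6)+(7.3 × 10⁻⁴)(-0.53) = -1.5 × 10⁻³ → UNSTABLE
  64–184 m: −αΔT+βΔS = −(1.2 × 10⁻⁴)(-4.0)+(7.3 × 10⁻⁴)(+1.35) = 1.5 × 10⁻³ → stable
The 43–64 m interval has Δρ < 0: lighter water underlies denser water.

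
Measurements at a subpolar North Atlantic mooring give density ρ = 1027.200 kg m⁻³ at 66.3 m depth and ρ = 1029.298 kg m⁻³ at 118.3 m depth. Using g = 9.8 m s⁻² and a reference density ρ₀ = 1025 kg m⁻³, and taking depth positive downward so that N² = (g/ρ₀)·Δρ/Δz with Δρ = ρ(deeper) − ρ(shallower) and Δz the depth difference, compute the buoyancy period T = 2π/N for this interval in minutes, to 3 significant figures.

Δρ = 1029.298 − 1027.200 = 2.098 kg m⁻³ over Δz = 118.3 − 66.3 = 52 m.
N² = (9.8/1025) × (2.098/52) = 3.8575 × 10⁻⁴ s⁻².
N = √(3.8575 × 10⁻⁴) = 0.019641 rad s⁻¹, so T = 2π/N = 319.90 s = 5.3317 min ≈ 5.33 min.

5.33 min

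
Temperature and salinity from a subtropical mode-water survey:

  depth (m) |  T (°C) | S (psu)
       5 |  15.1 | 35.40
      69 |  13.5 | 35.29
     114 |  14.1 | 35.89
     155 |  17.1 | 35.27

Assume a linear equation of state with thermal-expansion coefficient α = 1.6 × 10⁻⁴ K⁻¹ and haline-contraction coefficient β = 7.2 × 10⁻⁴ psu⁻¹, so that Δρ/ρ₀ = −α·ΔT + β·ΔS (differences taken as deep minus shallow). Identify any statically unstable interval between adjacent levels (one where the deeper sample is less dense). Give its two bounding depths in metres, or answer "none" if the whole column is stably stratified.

Evaluate Δρ/ρ₀ = −αΔT + βΔS across each adjacent pair:
  5–69 m: −αΔT+βΔS = −(1.6 × 10⁻⁴)(-1.6)+(7.2 × 10⁻⁴)(-0.11) = 1.8 × 10⁻⁴ → stable
  69–114 m: −αΔT+βΔS = −(1.6 × 10⁻⁴)(+0.6)+(7.2 × 10⁻⁴)(+0.60) = 3.4 × 10⁻⁴ → stable
  114–155 m: −αΔT+βΔS = −(1.6 × 10⁻⁴)(+3.0)+(7.2 × 10⁻⁴)(-0.62) = -9.3 × 10⁻⁴ → UNSTABLE
The 114–155 m interval has Δρ < 0: lighter water underlies denser water.

114–155 m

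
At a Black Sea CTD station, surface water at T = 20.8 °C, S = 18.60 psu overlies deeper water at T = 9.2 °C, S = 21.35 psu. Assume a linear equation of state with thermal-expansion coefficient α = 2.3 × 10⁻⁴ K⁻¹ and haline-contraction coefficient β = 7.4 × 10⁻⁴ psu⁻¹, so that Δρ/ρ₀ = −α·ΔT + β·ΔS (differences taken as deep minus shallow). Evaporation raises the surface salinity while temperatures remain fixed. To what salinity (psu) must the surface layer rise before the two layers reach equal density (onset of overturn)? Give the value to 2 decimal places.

Neutral buoyancy requires −α(T_deep − T_surf) + β(S_deep − S_surf′) = 0.
S_surf′ = S_deep − (α/β)·ΔT = 21.35 − (2.3 × 10⁻⁴/7.4 × 10⁻⁴)·(-11.6) = 24.9554 psu.
Increase required: 24.9554 − 18.60 = 6.3554 psu.

24.96 psu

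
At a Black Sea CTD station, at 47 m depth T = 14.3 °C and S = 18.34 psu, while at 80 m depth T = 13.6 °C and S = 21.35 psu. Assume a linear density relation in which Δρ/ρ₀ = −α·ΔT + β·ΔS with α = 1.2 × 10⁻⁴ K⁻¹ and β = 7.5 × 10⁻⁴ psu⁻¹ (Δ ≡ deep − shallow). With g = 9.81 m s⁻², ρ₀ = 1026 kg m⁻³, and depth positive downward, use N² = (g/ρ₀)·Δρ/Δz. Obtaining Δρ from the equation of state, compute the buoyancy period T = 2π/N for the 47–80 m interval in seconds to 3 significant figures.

238 s

ΔT = -0.7 K, ΔS = +3.01 psu (deep − shallow).
Δρ/ρ₀ = −αΔT + βΔS = 8.40 × 10⁻⁵ + 2.2575 × 10⁻³ = 2.3415 × 10⁻³, so Δρ ≈ 2.402 kg m⁻³.
N² = (g/ρ₀)·Δρ/Δz = g·(Δρ/ρ₀)/Δz = 9.81 × 2.3415 × 10⁻³ / 33 = 6.9606 × 10⁻⁴ s⁻².
N = √(6.9606 × 10⁻⁴) = 0.026383 rad s⁻¹ → T = 2π/N = 238.15 s ≈ 238 s.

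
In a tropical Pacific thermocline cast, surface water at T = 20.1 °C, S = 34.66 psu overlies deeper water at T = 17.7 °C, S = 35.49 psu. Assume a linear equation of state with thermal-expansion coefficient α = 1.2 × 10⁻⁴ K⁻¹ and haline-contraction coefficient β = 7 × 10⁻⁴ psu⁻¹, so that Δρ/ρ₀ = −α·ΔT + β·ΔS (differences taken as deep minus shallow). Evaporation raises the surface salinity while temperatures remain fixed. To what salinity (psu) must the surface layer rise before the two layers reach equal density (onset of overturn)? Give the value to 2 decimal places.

Neutral buoyancy requires −α(T_deep − T_surf) + β(S_deep − S_surf′) = 0.
S_surf′ = S_deep − (α/β)·ΔT = 35.49 − (1.2 × 10⁻⁴/7 × 10⁻⁴)·(-2.4) = 35.9014 psu.
Increase required: 35.9014 − 34.66 = 1.2414 psu.

35.90 psu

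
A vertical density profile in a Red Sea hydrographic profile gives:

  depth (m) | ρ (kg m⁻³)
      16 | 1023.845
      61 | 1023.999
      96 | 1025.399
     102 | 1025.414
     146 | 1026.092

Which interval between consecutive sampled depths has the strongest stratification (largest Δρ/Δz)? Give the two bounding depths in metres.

Compute the density gradient over each adjacent pair:
  16–61 m: Δρ/Δz = 0.154/45 = 3.4 × 10⁻³ kg m⁻⁴
  61–96 m: Δρ/Δz = 1.400/35 = 0.040 kg m⁻⁴
  96–102 m: Δρ/Δz = 0.015/6 = 2.5 × 10⁻³ kg m⁻⁴
  102–146 m: Δρ/Δz = 0.678/44 = 0.015 kg m⁻⁴
The largest gradient is in the 61–96 m interval — the pycnocline.

61–96 m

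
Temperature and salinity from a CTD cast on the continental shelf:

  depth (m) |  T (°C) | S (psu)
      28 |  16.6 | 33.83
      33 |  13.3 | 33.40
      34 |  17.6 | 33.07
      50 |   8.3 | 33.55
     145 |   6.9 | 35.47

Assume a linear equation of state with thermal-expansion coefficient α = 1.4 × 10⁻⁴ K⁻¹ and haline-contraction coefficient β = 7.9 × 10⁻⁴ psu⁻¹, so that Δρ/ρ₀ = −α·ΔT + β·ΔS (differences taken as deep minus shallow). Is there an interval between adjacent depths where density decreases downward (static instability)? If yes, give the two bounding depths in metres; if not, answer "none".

33–34 m

Evaluate Δρ/ρ₀ = −αΔT + βΔS across each adjacent pair:
  28–33 m: −αΔT+βΔS = −(1.4 × 10⁻⁴)(-3.3)+(7.9 × 10⁻⁴)(-0.43) = 1.2 × 10⁻⁴ → stable
  33–34 m: −αΔT+βΔS = −(1.4 × 10⁻⁴)(+4.3)+(7.9 × 10⁻⁴)(-0.33) = -8.6 × 10⁻⁴ → UNSTABLE
  34–50 m: −αΔT+βΔS = −(1.4 × 10⁻⁴)(-9.3)+(7.9 × 10⁻⁴)(+0.48) = 1.7 × 10⁻³ → stable
  50–145 m: −αΔT+βΔS = −(1.4 × 10⁻⁴)(-1.4)+(7.9 × 10⁻⁴)(+1.92) = 1.7 × 10⁻³ → stable
The 33–34 m interval has Δρ < 0: lighter water underlies denser water.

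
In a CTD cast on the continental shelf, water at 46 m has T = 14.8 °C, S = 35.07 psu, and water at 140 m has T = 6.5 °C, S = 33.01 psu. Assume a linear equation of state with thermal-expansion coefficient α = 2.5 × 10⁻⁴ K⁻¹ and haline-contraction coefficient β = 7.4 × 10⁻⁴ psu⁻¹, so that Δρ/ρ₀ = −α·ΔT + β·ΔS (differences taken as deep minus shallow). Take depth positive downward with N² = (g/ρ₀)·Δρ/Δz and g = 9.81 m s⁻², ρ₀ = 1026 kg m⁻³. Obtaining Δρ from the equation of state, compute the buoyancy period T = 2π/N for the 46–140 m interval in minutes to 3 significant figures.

ΔT = -8.3 K, ΔS = -2.06 psu (deep − shallow).
Δρ/ρ₀ = −αΔT + βΔS = 2.075 × 10⁻³ − 1.5244 × 10⁻³ = 5.506 × 10⁻⁴, so Δρ ≈ 0.5649 kg m⁻³.
N² = (g/ρ₀)·Δρ/Δz = g·(Δρ/ρ₀)/Δz = 9.81 × 5.506 × 10⁻⁴ / 94 = 5.7462 × 10⁻⁵ s⁻².
N = √(5.7462 × 10⁻⁵) = 7.5804 × 10⁻³ rad s⁻¹ → T = 2π/N = 828.87 s = 13.815 min ≈ 13.8 min.

13.8 min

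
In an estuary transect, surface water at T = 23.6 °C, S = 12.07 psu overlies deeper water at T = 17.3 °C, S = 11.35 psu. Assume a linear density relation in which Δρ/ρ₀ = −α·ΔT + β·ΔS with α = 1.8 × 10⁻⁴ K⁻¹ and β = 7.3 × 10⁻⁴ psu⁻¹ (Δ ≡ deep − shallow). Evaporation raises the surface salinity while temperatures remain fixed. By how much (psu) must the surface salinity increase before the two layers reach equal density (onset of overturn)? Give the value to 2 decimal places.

0.83 psu

Neutral buoyancy requires −α(T_deep − T_surf) + β(S_deep − S_surf′) = 0.
S_surf′ = S_deep − (α/β)·ΔT = 11.35 − (1.8 × 10⁻⁴/7.3 × 10⁻⁴)·(-6.3) = 12.9034 psu.
Increase required: 12.9034 − 12.07 = 0.8334 psu.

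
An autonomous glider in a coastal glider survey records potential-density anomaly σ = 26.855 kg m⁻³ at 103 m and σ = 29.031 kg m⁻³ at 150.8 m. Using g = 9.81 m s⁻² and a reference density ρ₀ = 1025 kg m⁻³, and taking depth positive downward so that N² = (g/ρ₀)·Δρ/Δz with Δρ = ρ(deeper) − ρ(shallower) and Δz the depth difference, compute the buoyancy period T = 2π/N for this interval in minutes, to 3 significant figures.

Δρ = 1029.031 − 1026.855 = 2.176 kg m⁻³ over Δz = 150.8 − 103 = 47.8 m.
N² = (9.81/1025) × (2.176/47.8) = 4.3569 × 10⁻⁴ s⁻².
N = √(4.3569 × 10⁻⁴) = 0.020873 rad s⁻¹, so T = 2π/N = 301.02 s = 5.0170 min ≈ 5.02 min.

5.02 min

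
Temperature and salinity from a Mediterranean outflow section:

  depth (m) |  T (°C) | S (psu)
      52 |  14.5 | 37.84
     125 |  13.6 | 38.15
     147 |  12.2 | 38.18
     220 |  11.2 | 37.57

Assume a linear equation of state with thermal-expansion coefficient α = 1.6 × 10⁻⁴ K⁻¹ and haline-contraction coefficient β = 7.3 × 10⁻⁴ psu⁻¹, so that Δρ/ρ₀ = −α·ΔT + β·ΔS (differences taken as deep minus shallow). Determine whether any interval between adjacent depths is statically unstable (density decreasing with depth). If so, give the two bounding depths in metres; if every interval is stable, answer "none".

147–220 m

Evaluate Δρ/ρ₀ = −αΔT + βΔS across each adjacent pair:
  52–125 m: −αΔT+βΔS = −(1.6 × 10⁻⁴)(-0.9)+(7.3 × 10⁻⁴)(+0.31) = 3.7 × 10⁻⁴ → stable
  125–147 m: −αΔT+βΔS = −(1.6 × 10⁻⁴)(-1.4)+(7.3 × 10⁻⁴)(+0.03) = 2.5 × 10⁻⁴ → stable
  147–220 m: −αΔT+βΔS = −(1.6 × 10⁻⁴)(-1.0)+(7.3 × 10⁻⁴)(-0.61) = -2.9 × 10⁻⁴ → UNSTABLE
The 147–220 m interval has Δρ < 0: lighter water underlies denser water.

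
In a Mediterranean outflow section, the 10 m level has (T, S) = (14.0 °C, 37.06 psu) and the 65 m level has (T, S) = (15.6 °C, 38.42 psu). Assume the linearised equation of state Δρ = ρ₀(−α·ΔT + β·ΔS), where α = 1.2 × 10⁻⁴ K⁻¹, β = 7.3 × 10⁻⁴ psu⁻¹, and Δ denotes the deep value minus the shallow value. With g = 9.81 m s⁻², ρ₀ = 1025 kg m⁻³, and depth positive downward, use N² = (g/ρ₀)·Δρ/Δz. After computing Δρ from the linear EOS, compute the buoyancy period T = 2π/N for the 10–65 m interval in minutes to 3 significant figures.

8.76 min

ΔT = +1.6 K, ΔS = +1.36 psu (deep − shallow).
Δρ/ρ₀ = −αΔT + βΔS = -1.92 × 10⁻⁴ + 9.928 × 10⁻⁴ = 8.008 × 10⁻⁴, so Δρ ≈ 0.8208 kg m⁻³.
N² = (g/ρ₀)·Δρ/Δz = g·(Δρ/ρ₀)/Δz = 9.81 × 8.008 × 10⁻⁴ / 55 = 1.4283 × 10⁻⁴ s⁻².
N = √(1.4283 × 10⁻⁴) = 0.011951 rad s⁻¹ → T = 2π/N = 525.75 s = 8.7625 min ≈ 8.76 min.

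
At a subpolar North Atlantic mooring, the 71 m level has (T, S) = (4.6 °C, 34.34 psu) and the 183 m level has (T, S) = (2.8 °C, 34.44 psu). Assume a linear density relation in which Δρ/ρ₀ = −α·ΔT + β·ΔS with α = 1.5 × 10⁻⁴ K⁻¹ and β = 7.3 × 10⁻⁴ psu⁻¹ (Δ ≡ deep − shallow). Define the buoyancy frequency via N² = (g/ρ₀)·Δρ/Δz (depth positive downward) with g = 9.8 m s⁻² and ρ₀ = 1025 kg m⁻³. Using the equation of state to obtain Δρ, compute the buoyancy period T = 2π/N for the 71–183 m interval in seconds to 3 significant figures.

ΔT = -1.8 K, ΔS = +0.10 psu (deep − shallow).
Δρ/ρ₀ = −αΔT + βΔS = 2.70 × 10⁻⁴ + 7.30 × 10⁻⁵ = 3.43 × 10⁻⁴, so Δρ ≈ 0.3516 kg m⁻³.
N² = (g/ρ₀)·Δρ/Δz = g·(Δρ/ρ₀)/Δz = 9.8 × 3.43 × 10⁻⁴ / 112 = 3.0013 × 10⁻⁵ s⁻².
N = √(3.0013 × 10⁻⁵) = 5.4784 × 10⁻³ rad s⁻¹ → T = 2π/N = 1.1469 × 10³ s ≈ 1.15 × 10³ s.

1.15 × 10³ s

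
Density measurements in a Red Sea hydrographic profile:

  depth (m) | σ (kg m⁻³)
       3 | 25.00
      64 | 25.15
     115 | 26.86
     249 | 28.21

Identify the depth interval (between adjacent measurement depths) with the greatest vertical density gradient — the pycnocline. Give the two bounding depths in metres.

Compute the density gradient over each adjacent pair:
  3–64 m: Δρ/Δz = 0.15/61 = 2.5 × 10⁻³ kg m⁻⁴
  64–115 m: Δρ/Δz = 1.71/51 = 0.034 kg m⁻⁴
  115–249 m: Δρ/Δz = 1.35/134 = 0.010 kg m⁻⁴
The largest gradient is in the 64–115 m interval — the pycnocline.

64–115 m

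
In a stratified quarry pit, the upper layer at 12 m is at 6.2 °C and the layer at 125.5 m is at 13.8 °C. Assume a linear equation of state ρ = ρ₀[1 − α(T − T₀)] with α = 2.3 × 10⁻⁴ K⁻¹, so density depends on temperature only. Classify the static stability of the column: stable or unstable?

ΔT = 13.8 − 6.2 = +7.6 K, so Δρ/ρ₀ = −αΔT = -1.748 × 10⁻³.
Δρ/ρ₀ < 0, so Δρ < 0: deeper water is lighter → statically unstable; the column would overturn.

unstable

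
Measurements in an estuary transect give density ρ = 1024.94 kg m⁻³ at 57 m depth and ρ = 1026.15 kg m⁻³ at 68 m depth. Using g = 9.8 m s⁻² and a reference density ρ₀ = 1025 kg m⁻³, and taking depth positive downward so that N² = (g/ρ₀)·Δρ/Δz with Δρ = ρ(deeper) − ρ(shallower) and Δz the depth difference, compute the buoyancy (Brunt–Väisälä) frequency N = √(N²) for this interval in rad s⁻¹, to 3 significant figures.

0.0324 rad s⁻¹

Δρ = 1026.15 − 1024.94 = 1.21 kg m⁻³ over Δz = 68 − 57 = 11 m.
N² = (9.8/1025) × (1.21/11) = 1.0517 × 10⁻³ s⁻².
N = √(1.0517 × 10⁻³) = 0.032430 rad s⁻¹ ≈ 0.0324 rad s⁻¹.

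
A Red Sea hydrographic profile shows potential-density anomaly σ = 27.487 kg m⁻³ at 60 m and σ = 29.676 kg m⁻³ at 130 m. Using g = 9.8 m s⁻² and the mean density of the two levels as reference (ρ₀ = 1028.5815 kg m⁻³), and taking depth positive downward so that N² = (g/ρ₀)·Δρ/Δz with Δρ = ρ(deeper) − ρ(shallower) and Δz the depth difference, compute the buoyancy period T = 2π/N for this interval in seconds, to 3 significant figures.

364 s

Δρ = 1029.676 − 1027.487 = 2.189 kg m⁻³ over Δz = 130 − 60 = 70 m.
N² = (9.8/1028.5815) × (2.189/70) = 2.9794 × 10⁻⁴ s⁻².
N = √(2.9794 × 10⁻⁴) = 0.017261 rad s⁻¹, so T = 2π/N = 364.01 s ≈ 364 s.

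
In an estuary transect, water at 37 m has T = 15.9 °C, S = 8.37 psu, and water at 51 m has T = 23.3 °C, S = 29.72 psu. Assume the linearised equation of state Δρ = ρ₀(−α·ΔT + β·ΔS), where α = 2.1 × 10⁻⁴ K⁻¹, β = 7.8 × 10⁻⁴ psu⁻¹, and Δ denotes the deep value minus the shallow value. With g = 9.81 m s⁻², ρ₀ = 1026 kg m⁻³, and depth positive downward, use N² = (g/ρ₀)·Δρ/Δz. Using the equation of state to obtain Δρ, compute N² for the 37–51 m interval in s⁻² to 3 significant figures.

0.0106 s⁻²

ΔT = +7.4 K, ΔS = +21.35 psu (deep − shallow).
Δρ/ρ₀ = −αΔT + βΔS = -1.554 × 10⁻³ + 0.016653 = 0.015099, so Δρ ≈ 15.49 kg m⁻³.
N² = (g/ρ₀)·Δρ/Δz = g·(Δρ/ρ₀)/Δz = 9.81 × 0.015099 / 14 = 0.010580 s⁻² ≈ 0.0106 s⁻².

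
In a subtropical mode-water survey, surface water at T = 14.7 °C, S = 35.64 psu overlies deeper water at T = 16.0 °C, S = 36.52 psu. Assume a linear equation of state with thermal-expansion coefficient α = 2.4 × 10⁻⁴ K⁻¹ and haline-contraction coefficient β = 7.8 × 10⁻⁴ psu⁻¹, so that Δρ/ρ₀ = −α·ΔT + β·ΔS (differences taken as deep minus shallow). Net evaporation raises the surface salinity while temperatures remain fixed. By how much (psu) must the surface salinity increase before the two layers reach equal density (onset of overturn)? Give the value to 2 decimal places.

Neutral buoyancy requires −α(T_deep − T_surf) + β(S_deep − S_surf′) = 0.
S_surf′ = S_deep − (α/β)·ΔT = 36.52 − (2.4 × 10⁻⁴/7.8 × 10⁻⁴)·(+1.3) = 36.1200 psu.
Increase required: 36.1200 − 35.64 = 0.4800 psu.

0.48 psu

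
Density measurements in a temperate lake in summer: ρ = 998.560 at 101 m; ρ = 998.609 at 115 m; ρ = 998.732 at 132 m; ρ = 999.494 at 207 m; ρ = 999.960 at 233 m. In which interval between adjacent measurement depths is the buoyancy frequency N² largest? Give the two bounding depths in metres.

Compute the density gradient over each adjacent pair:
  101–115 m: Δρ/Δz = 0.049/14 = 3.5 × 10⁻³ kg m⁻⁴
  115–132 m: Δρ/Δz = 0.123/17 = 7.2 × 10⁻³ kg m⁻⁴
  132–207 m: Δρ/Δz = 0.762/75 = 0.010 kg m⁻⁴
  207–233 m: Δρ/Δz = 0.466/26 = 0.018 kg m⁻⁴
The largest gradient is in the 207–233 m interval — the pycnocline.

207–233 m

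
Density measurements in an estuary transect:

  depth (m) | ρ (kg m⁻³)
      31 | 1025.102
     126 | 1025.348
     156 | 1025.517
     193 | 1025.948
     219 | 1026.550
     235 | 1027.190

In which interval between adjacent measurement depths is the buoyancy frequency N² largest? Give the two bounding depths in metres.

Compute the density gradient over each adjacent pair:
  31–126 m: Δρ/Δz = 0.246/95 = 2.6 × 10⁻³ kg m⁻⁴
  126–156 m: Δρ/Δz = 0.169/30 = 5.6 × 10⁻³ kg m⁻⁴
  156–193 m: Δρ/Δz = 0.431/37 = 0.012 kg m⁻⁴
  193–219 m: Δρ/Δz = 0.602/26 = 0.023 kg m⁻⁴
  219–235 m: Δρ/Δz = 0.640/16 = 0.040 kg m⁻⁴
The largest gradient is in the 219–235 m interval — the pycnocline.

219–235 m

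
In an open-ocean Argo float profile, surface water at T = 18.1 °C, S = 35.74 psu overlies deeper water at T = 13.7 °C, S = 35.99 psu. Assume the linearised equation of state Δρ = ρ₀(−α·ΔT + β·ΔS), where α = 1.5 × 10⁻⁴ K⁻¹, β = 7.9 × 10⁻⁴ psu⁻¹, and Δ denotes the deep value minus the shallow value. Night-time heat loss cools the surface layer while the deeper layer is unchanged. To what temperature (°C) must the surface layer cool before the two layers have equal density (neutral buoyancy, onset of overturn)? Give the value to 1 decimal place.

12.4 °C

Neutral buoyancy requires Δρ = 0, i.e. −α(T_deep − T_surf′) + β(S_deep − S_surf) = 0.
T_surf′ = T_deep − (β/α)·ΔS = 13.7 − (7.9 × 10⁻⁴/1.5 × 10⁻⁴)·(+0.25) = 12.383 °C.
Cooling required: 18.1 − (12.383) = 5.717 °C.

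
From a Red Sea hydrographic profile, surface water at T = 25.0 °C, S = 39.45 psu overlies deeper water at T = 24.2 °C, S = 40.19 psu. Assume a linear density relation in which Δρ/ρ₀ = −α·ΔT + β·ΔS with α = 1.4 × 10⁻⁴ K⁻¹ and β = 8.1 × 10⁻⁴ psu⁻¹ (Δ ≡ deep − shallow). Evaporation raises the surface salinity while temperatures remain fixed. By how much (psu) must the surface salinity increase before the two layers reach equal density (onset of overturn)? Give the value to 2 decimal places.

0.88 psu

Neutral buoyancy requires −α(T_deep − T_surf) + β(S_deep − S_surf′) = 0.
S_surf′ = S_deep − (α/β)·ΔT = 40.19 − (1.4 × 10⁻⁴/8.1 × 10⁻⁴)·(-0.8) = 40.3283 psu.
Increase required: 40.3283 − 39.45 = 0.8783 psu.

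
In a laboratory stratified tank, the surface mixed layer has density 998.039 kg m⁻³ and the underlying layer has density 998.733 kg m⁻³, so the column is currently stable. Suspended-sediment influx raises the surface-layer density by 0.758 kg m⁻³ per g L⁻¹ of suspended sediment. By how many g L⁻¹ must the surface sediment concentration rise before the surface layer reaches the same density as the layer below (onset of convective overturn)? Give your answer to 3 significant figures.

0.916 g L⁻¹

Density deficit of the surface layer: 998.733 − 998.039 = 0.694 kg m⁻³.
Required change = 0.694 / 0.758 = 0.916 g L⁻¹.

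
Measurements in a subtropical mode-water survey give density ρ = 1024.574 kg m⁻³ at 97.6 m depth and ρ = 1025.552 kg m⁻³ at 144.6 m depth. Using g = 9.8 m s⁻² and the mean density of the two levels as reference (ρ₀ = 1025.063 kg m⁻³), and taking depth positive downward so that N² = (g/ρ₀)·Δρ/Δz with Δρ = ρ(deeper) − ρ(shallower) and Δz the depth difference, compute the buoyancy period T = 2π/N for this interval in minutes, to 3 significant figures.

7.42 min

Δρ = 1025.552 − 1024.574 = 0.978 kg m⁻³ over Δz = 144.6 − 97.6 = 47 m.
N² = (9.8/1025.063) × (0.978/47) = 1.9894 × 10⁻⁴ s⁻².
N = √(1.9894 × 10⁻⁴) = 0.014105 rad s⁻¹, so T = 2π/N = 445.46 s = 7.4243 min ≈ 7.42 min.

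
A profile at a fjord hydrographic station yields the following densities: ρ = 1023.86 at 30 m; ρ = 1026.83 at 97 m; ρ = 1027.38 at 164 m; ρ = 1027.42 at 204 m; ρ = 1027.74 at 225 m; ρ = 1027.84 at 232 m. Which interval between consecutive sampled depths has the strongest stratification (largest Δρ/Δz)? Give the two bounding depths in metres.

Compute the density gradient over each adjacent pair:
  30–97 m: Δρ/Δz = 2.97/67 = 0.044 kg m⁻⁴
  97–164 m: Δρ/Δz = 0.55/67 = 8.2 × 10⁻³ kg m⁻⁴
  164–204 m: Δρ/Δz = 0.04/40 = 1.0 × 10⁻³ kg m⁻⁴
  204–225 m: Δρ/Δz = 0.32/21 = 0.015 kg m⁻⁴
  225–232 m: Δρ/Δz = 0.10/7 = 0.014 kg m⁻⁴
The largest gradient is in the 30–97 m interval — the pycnocline.

30–97 m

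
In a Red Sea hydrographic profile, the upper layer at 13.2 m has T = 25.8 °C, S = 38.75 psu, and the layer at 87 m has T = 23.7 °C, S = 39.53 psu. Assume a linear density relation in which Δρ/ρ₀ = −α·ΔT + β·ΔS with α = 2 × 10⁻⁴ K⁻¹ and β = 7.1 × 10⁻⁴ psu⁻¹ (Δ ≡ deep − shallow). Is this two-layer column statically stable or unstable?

stable

ΔT = 23.7 − 25.8 = -2.1 K and ΔS = 39.53 − 38.75 = +0.78 psu (deep − shallow).
−αΔT = 4.20 × 10⁻⁴; βΔS = 5.538 × 10⁻⁴; sum Δρ/ρ₀ = 9.738 × 10⁻⁴.
Δρ/ρ₀ > 0, so Δρ > 0: deeper water is denser → statically stable.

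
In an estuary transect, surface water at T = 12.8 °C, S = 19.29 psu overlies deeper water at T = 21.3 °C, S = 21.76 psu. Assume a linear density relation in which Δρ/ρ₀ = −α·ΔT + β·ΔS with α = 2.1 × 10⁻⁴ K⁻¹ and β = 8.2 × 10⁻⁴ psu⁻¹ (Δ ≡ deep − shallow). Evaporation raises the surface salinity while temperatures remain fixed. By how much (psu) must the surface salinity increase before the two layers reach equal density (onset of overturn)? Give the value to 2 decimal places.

Neutral buoyancy requires −α(T_deep − T_surf) + β(S_deep − S_surf′) = 0.
S_surf′ = S_deep − (α/β)·ΔT = 21.76 − (2.1 × 10⁻⁴/8.2 × 10⁻⁴)·(+8.5) = 19.5832 psu.
Increase required: 19.5832 − 19.29 = 0.2932 psu.

0.29 psu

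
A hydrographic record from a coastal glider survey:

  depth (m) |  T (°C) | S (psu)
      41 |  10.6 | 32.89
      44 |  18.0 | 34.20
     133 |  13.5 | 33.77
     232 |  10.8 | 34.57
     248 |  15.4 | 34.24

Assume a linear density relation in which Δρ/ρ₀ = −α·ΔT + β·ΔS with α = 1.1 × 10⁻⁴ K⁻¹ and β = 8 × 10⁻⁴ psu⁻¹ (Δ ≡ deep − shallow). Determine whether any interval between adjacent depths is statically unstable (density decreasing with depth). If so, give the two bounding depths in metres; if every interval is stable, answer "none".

232–248 m

Evaluate Δρ/ρ₀ = −αΔT + βΔS across each adjacent pair:
  41–44 m: −αΔT+βΔS = −(1.1 × 10⁻⁴)(+7.4)+(8 × 10⁻⁴)(+1.31) = 2.3 × 10⁻⁴ → stable
  44–133 m: −αΔT+βΔS = −(1.1 × 10⁻⁴)(-4.5)+(8 × 10⁻⁴)(-0.43) = 1.5 × 10⁻⁴ → stable
  133–232 m: −αΔT+βΔS = −(1.1 × 10⁻⁴)(-2.7)+(8 × 10⁻⁴)(+0.80) = 9.4 × 10⁻⁴ → stable
  232–248 m: −αΔT+βΔS = −(1.1 × 10⁻⁴)(+4.6)+(8 × 10⁻⁴)(-0.33) = -7.7 × 10⁻⁴ → UNSTABLE
The 232–248 m interval has Δρ < 0: lighter water underlies denser water.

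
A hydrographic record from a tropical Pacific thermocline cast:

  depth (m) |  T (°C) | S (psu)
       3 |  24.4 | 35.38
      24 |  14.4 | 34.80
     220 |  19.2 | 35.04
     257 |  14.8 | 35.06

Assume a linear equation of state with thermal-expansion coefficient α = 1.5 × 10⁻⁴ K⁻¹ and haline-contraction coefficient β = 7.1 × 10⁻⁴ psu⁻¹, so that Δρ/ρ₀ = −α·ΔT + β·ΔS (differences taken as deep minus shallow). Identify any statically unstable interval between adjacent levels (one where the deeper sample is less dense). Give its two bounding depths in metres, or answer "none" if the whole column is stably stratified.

24–220 m

Evaluate Δρ/ρ₀ = −αΔT + βΔS across each adjacent pair:
  3–24 m: −αΔT+βΔS = −(1.5 × 10⁻⁴)(-10.0)+(7.1 × 10⁻⁴)(-0.58) = 1.1 × 10⁻³ → stable
  24–220 m: −αΔT+βΔS = −(1.5 × 10⁻⁴)(+4.8)+(7.1 × 10⁻⁴)(+0.24) = -5.5 × 10⁻⁴ → UNSTABLE
  220–257 m: −αΔT+βΔS = −(1.5 × 10⁻⁴)(-4.4)+(7.1 × 10⁻⁴)(+0.02) = 6.7 × 10⁻⁴ → stable
The 24–220 m interval has Δρ < 0: lighter water underlies denser water.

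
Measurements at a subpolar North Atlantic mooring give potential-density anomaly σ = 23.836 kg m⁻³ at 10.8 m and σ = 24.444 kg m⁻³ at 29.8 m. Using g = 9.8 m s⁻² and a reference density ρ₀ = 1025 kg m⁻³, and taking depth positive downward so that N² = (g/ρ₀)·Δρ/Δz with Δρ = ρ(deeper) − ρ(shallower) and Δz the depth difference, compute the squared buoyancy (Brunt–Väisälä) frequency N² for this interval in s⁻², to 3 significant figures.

Δρ = 1024.444 − 1023.836 = 0.608 kg m⁻³ over Δz = 29.8 − 10.8 = 19 m.
N² = (9.8/1025) × (0.608/19) = 3.0595 × 10⁻⁴ s⁻² ≈ 3.06 × 10⁻⁴ s⁻².

3.06 × 10⁻⁴ s⁻²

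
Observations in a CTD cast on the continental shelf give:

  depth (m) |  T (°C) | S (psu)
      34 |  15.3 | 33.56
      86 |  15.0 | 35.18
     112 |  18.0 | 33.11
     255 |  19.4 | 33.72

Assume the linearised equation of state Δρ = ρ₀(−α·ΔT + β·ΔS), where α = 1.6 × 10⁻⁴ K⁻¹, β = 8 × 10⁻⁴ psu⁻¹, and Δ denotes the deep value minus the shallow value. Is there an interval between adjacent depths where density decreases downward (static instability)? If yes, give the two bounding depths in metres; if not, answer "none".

Evaluate Δρ/ρ₀ = −αΔT + βΔS across each adjacent pair:
  34–86 m: −αΔT+βΔS = −(1.6 × 10⁻⁴)(-0.3)+(8 × 10⁻⁴)(+1.62) = 1.3 × 10⁻³ → stable
  86–112 m: −αΔT+βΔS = −(1.6 × 10⁻⁴)(+3.0)+(8 × 10⁻⁴)(-2.07) = -2.1 × 10⁻³ → UNSTABLE
  112–255 m: −αΔT+βΔS = −(1.6 × 10⁻⁴)(+1.4)+(8 × 10⁻⁴)(+0.61) = 2.6 × 10⁻⁴ → stable
The 86–112 m interval has Δρ < 0: lighter water underlies denser water.

86–112 m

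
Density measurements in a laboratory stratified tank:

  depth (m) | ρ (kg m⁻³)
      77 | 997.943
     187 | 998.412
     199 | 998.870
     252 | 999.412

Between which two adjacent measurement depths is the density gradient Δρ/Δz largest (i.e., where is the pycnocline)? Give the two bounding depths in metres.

187–199 m

Compute the density gradient over each adjacent pair:
  77–187 m: Δρ/Δz = 0.469/110 = 4.3 × 10⁻³ kg m⁻⁴
  187–199 m: Δρ/Δz = 0.458/12 = 0.038 kg m⁻⁴
  199–252 m: Δρ/Δz = 0.542/53 = 0.010 kg m⁻⁴
The largest gradient is in the 187–199 m interval — the pycnocline.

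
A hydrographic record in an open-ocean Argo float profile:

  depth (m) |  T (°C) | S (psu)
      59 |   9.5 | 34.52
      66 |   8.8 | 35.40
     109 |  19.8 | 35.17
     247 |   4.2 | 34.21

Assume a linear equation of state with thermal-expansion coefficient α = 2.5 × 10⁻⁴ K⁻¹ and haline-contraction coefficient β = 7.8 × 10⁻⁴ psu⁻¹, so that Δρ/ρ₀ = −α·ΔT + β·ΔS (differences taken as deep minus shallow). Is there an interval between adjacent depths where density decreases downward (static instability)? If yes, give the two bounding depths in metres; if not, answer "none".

Evaluate Δρ/ρ₀ = −αΔT + βΔS across each adjacent pair:
  59–66 m: −αΔT+βΔS = −(2.5 × 10⁻⁴)(-0.7)+(7.8 × 10⁻⁴)(+0.88) = 8.6 × 10⁻⁴ → stable
  66–109 m: −αΔT+βΔS = −(2.5 × 10⁻⁴)(+11.0)+(7.8 × 10⁻⁴)(-0.23) = -2.9 × 10⁻³ → UNSTABLE
  109–247 m: −αΔT+βΔS = −(2.5 × 10⁻⁴)(-15.6)+(7.8 × 10⁻⁴)(-0.96) = 3.2 × 10⁻³ → stable
The 66–109 m interval has Δρ < 0: lighter water underlies denser water.

66–109 m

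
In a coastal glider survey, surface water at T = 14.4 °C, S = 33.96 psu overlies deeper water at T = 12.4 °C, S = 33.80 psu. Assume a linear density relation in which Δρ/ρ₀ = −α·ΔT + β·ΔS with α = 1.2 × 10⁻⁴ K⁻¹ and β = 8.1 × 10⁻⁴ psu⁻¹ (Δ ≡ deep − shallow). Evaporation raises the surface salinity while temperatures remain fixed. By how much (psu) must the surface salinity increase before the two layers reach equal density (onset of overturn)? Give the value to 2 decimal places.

0.14 psu

Neutral buoyancy requires −α(T_deep − T_surf) + β(S_deep − S_surf′) = 0.
S_surf′ = S_deep − (α/β)·ΔT = 33.80 − (1.2 × 10⁻⁴/8.1 × 10⁻⁴)·(-2.0) = 34.0963 psu.
Increase required: 34.0963 − 33.96 = 0.1363 psu.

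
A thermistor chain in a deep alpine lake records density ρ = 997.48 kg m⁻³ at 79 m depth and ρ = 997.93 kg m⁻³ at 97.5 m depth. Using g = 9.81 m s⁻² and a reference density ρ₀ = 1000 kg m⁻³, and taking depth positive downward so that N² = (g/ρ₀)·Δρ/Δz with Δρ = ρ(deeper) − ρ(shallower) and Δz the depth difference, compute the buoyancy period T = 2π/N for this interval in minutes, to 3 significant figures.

Δρ = 997.93 − 997.48 = 0.45 kg m⁻³ over Δz = 97.5 − 79 = 18.5 m.
N² = (9.81/1000) × (0.45/18.5) = 2.3862 × 10⁻⁴ s⁻².
N = √(2.3862 × 10⁻⁴) = 0.015447 rad s⁻¹, so T = 2π/N = 406.76 s = 6.7793 min ≈ 6.78 min.
A positive N² confirms static stability across the interval.

6.78 min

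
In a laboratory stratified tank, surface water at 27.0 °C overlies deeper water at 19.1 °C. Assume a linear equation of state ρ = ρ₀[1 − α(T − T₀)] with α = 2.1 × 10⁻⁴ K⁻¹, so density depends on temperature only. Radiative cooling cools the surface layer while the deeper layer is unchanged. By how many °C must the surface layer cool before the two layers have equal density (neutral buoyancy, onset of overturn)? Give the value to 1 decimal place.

With temperature the only control, equal density requires T_surf′ = T_deep.
T_surf′ = 19.1 °C.
Cooling required: 27.0 − 19.1 = 7.9 °C.

7.9 °C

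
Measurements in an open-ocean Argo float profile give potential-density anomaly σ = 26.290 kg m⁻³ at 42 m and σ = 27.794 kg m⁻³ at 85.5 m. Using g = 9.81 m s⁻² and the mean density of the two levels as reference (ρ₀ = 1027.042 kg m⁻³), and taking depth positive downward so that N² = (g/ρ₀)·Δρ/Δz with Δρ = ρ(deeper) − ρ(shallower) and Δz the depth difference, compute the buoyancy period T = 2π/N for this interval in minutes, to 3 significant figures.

5.76 min

Δρ = 1027.794 − 1026.290 = 1.504 kg m⁻³ over Δz = 85.5 − 42 = 43.5 m.
N² = (9.81/1027.042) × (1.504/43.5) = 3.3025 × 10⁻⁴ s⁻².
N = √(3.3025 × 10⁻⁴) = 0.018173 rad s⁻¹, so T = 2π/N = 345.74 s = 5.7623 min ≈ 5.76 min.
A positive N² confirms static stability across the interval.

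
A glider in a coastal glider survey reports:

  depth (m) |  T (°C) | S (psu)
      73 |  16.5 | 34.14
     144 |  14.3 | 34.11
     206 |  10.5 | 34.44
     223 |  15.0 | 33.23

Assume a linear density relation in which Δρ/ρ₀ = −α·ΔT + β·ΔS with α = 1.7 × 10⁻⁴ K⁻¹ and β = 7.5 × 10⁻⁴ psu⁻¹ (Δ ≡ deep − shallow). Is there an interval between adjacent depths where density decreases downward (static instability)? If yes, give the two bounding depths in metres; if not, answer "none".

206–223 m

Evaluate Δρ/ρ₀ = −αΔT + βΔS across each adjacent pair:
  73–144 m: −αΔT+βΔS = −(1.7 × 10⁻⁴)(-2.2)+(7.5 × 10⁻⁴)(-0.03) = 3.5 × 10⁻⁴ → stable
  144–206 m: −αΔT+βΔS = −(1.7 × 10⁻⁴)(-3.8)+(7.5 × 10⁻⁴)(+0.33) = 8.9 × 10⁻⁴ → stable
  206–223 m: −αΔT+βΔS = −(1.7 × 10⁻⁴)(+4.5)+(7.5 × 10⁻⁴)(-1.21) = -1.7 × 10⁻³ → UNSTABLE
The 206–223 m interval has Δρ < 0: lighter water underlies denser water.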